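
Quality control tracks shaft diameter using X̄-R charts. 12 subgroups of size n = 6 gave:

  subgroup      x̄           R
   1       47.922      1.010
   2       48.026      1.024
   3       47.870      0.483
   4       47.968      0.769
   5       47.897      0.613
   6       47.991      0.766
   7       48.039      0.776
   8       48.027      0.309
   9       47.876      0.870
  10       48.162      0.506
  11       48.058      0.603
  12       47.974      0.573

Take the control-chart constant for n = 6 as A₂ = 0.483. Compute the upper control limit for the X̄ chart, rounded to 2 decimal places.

48.32

X̄̄ = (47.922 + 48.026 + 47.870 + 47.968 + 47.897 + 47.991 + 48.039 + 48.027 + 47.876 + 48.162 + 48.058 + 47.974) / 12 = 575.8100 / 12 = 47.9842
R̄ = (1.010 + 1.024 + 0.483 + 0.769 + 0.613 + 0.766 + 0.776 + 0.309 + 0.870 + 0.506 + 0.603 + 0.573) / 12 = 8.3020 / 12 = 0.6918
UCL = X̄̄ + A₂·R̄ = 47.9842 + 0.483 × 0.6918 = 48.3183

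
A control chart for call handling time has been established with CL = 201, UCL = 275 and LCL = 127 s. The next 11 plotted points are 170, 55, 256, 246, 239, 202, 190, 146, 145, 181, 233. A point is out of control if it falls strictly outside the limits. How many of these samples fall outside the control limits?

Compare each point to [127, 275]: sample 2 = 55 < LCL.

1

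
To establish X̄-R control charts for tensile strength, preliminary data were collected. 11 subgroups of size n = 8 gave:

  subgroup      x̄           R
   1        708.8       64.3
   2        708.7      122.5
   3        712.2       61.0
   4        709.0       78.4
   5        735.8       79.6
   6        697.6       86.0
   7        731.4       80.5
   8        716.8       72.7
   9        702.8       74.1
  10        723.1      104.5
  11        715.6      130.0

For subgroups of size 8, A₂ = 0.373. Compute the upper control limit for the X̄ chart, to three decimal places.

X̄̄ = (708.8 + 708.7 + 712.2 + 709.0 + 735.8 + 697.6 + 731.4 + 716.8 + 702.8 + 723.1 + 715.6) / 11 = 7861.8000 / 11 = 714.7091
R̄ = (64.3 + 122.5 + 61.0 + 78.4 + 79.6 + 86.0 + 80.5 + 72.7 + 74.1 + 104.5 + 130.0) / 11 = 953.6000 / 11 = 86.6909
UCL = X̄̄ + A₂·R̄ = 714.7091 + 0.373 × 86.6909 = 747.0448

747.045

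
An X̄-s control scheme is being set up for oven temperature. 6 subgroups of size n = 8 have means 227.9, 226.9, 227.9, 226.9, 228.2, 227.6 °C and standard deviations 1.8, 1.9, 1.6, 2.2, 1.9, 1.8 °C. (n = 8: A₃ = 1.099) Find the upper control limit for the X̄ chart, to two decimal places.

229.62

X̄̄ = (227.9 + 226.9 + 227.9 + 226.9 + 228.2 + 227.6) / 6 = 227.5667
s̄ = (1.8 + 1.9 + 1.6 + 2.2 + 1.9 + 1.8) / 6 = 1.8667
UCL = X̄̄ + A₃·s̄ = 227.5667 + 1.099 × 1.8667 = 229.6181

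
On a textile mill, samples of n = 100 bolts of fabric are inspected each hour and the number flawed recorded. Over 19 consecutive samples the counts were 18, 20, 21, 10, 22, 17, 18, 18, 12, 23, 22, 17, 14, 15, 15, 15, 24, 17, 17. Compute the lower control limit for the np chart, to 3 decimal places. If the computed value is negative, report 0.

p̄ = Σdᵢ / (k·n) = 335 / (19 × 100) = 0.17632
LCL = np̄ − 3·√(np̄(1−p̄)) = 17.6316 − 3 × 3.8109 = 6.1989

6.199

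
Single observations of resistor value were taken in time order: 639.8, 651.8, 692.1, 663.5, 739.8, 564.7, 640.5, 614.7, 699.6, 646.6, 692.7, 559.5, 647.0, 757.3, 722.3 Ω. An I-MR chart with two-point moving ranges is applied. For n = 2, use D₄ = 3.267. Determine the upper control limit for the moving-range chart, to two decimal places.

Moving ranges: 12.0, 40.3, 28.6, 76.3, 175.1, 75.8, 25.8, 84.9, 53.0, 46.1, 133.2, 87.5, 110.3, 35.0; M̄R̄ = 983.9000 / 14 = 70.2786
UCL_MR = D₄·M̄R̄ = 3.267 × 70.2786 = 229.6001

229.60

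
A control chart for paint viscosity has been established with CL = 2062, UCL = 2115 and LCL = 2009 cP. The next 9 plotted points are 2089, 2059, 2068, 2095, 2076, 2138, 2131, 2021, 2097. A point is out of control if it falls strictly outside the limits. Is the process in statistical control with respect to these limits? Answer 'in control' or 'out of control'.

out of control

Compare each point to [2009, 2115]: sample 6 = 2138 > UCL; sample 7 = 2131 > UCL.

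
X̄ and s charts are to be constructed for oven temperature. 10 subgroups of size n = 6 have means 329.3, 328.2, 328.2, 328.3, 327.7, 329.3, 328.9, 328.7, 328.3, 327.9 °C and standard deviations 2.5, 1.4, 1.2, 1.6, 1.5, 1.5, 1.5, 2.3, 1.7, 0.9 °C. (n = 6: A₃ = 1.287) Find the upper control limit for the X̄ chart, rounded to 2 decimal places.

X̄̄ = (329.3 + 328.2 + 328.2 + 328.3 + 327.7 + 329.3 + 328.9 + 328.7 + 328.3 + 327.9) / 10 = 328.4800
s̄ = (2.5 + 1.4 + 1.2 + 1.6 + 1.5 + 1.5 + 1.5 + 2.3 + 1.7 + 0.9) / 10 = 1.6100
UCL = X̄̄ + A₃·s̄ = 328.4800 + 1.287 × 1.6100 = 330.5521

330.55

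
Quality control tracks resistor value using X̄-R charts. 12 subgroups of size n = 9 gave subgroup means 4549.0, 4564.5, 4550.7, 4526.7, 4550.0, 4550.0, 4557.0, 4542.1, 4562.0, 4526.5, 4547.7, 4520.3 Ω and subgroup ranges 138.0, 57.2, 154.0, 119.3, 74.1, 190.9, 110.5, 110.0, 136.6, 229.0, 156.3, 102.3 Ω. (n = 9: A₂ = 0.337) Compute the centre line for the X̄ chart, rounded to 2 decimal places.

X̄̄ = (4549.0 + 4564.5 + 4550.7 + 4526.7 + 4550.0 + 4550.0 + 4557.0 + 4542.1 + 4562.0 + 4526.5 + 4547.7 + 4520.3) / 12 = 54546.5000 / 12 = 4545.5417
CL = X̄̄ = 4545.5417

4545.54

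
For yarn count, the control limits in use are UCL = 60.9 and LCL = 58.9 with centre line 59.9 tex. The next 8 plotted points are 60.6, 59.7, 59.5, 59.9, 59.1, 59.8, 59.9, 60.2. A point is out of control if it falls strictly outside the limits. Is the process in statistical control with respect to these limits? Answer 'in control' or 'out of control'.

All 8 points lie within [58.9, 60.9].

in control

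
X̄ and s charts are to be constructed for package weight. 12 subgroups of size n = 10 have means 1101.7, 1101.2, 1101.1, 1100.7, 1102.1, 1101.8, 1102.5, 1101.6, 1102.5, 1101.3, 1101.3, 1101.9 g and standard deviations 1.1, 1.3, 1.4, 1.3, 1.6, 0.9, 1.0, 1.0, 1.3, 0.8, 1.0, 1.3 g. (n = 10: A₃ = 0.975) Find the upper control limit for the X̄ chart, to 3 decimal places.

X̄̄ = (1101.7 + 1101.2 + 1101.1 + 1100.7 + 1102.1 + 1101.8 + 1102.5 + 1101.6 + 1102.5 + 1101.3 + 1101.3 + 1101.9) / 12 = 1101.6417
s̄ = (1.1 + 1.3 + 1.4 + 1.3 + 1.6 + 0.9 + 1.0 + 1.0 + 1.3 + 0.8 + 1.0 + 1.3) / 12 = 1.1667
UCL = X̄̄ + A₃·s̄ = 1101.6417 + 0.975 × 1.1667 = 1102.7792

1102.779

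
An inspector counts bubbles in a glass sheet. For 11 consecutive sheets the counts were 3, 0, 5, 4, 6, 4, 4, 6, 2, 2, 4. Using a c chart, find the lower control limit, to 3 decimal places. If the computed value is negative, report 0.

c̄ = (3 + 0 + 5 + 4 + 6 + 4 + 4 + 6 + 2 + 2 + 4) / 11 = 40 / 11 = 3.6364
LCL = c̄ − 3√c̄ = 3.6364 − 3 × 1.9069 = -2.0844 → 0 (cannot be negative)

0.000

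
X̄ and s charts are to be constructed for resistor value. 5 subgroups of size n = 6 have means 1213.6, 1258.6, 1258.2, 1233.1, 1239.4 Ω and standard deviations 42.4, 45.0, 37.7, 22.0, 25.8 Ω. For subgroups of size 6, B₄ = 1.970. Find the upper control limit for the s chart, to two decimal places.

68.12

s̄ = (42.4 + 45.0 + 37.7 + 22.0 + 25.8) / 5 = 34.5800
UCL_s = B₄·s̄ = 1.970 × 34.5800 = 68.1226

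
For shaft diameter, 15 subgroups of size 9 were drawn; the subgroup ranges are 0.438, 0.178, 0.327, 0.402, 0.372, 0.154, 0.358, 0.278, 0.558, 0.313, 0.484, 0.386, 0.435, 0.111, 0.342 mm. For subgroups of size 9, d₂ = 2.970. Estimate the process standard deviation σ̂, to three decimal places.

0.115

R̄ = (0.438 + 0.178 + 0.327 + 0.402 + 0.372 + 0.154 + 0.358 + 0.278 + 0.558 + 0.313 + 0.484 + 0.386 + 0.435 + 0.111 + 0.342) / 15 = 0.3424
σ̂ = R̄ / d₂ = 0.3424 / 2.970 = 0.1153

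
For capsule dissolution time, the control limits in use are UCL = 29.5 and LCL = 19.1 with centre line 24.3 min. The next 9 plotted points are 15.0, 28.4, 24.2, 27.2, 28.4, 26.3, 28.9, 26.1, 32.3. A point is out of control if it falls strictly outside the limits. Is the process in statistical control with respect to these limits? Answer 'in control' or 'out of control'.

Compare each point to [19.1, 29.5]: sample 1 = 15.0 < LCL; sample 9 = 32.3 > UCL.

out of control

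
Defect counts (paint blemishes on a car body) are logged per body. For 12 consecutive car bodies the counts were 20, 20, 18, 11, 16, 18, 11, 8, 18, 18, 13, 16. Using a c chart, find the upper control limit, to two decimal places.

27.43

c̄ = (20 + 20 + 18 + 11 + 16 + 18 + 11 + 8 + 18 + 18 + 13 + 16) / 12 = 187 / 12 = 15.5833
UCL = c̄ + 3√c̄ = 15.5833 + 3 × √15.5833 = 15.5833 + 3 × 3.9476 = 27.4261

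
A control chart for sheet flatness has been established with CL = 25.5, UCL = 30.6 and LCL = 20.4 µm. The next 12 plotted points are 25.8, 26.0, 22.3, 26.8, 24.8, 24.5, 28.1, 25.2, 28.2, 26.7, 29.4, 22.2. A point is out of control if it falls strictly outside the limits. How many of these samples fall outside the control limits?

0

All 12 points lie within [20.4, 30.6].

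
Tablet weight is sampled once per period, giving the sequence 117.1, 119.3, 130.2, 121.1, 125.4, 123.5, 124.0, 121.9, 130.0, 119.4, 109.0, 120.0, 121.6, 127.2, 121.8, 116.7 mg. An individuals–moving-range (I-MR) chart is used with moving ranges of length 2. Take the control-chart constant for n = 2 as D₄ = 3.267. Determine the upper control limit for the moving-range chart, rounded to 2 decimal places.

19.34

Moving ranges: 2.2, 10.9, 9.1, 4.3, 1.9, 0.5, 2.1, 8.1, 10.6, 10.4, 11.0, 1.6, 5.6, 5.4, 5.1; M̄R̄ = 88.8000 / 15 = 5.9200
UCL_MR = D₄·M̄R̄ = 3.267 × 5.9200 = 19.3406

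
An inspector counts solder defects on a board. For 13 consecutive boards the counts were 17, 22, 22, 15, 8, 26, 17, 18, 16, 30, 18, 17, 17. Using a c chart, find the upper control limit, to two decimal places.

31.66

c̄ = (17 + 22 + 22 + 15 + 8 + 26 + 17 + 18 + 16 + 30 + 18 + 17 + 17) / 13 = 243 / 13 = 18.6923
UCL = c̄ + 3√c̄ = 18.6923 + 3 × √18.6923 = 18.6923 + 3 × 4.3235 = 31.6627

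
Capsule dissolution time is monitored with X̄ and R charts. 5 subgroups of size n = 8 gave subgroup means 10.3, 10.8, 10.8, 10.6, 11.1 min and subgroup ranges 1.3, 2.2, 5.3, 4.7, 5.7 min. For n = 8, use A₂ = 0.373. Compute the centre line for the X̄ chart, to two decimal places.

10.72

X̄̄ = (10.3 + 10.8 + 10.8 + 10.6 + 11.1) / 5 = 53.6000 / 5 = 10.7200
CL = X̄̄ = 10.7200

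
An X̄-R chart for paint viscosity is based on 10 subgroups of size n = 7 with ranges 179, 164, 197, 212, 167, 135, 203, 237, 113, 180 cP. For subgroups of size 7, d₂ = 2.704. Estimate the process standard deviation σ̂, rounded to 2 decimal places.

R̄ = (179 + 164 + 197 + 212 + 167 + 135 + 203 + 237 + 113 + 180) / 10 = 178.7000
σ̂ = R̄ / d₂ = 178.7000 / 2.704 = 66.0873

66.09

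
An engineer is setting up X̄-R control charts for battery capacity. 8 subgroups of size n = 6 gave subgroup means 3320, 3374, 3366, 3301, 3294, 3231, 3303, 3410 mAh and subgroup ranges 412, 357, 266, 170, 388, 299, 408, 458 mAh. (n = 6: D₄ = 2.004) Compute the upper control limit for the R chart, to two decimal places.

690.88

R̄ = (412 + 357 + 266 + 170 + 388 + 299 + 408 + 458) / 8 = 2758.0000 / 8 = 344.7500
UCL_R = D₄·R̄ = 2.004 × 344.7500 = 690.8790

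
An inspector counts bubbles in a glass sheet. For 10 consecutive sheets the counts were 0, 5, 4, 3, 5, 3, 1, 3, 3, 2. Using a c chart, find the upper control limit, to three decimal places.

c̄ = (0 + 5 + 4 + 3 + 5 + 3 + 1 + 3 + 3 + 2) / 10 = 29 / 10 = 2.9000
UCL = c̄ + 3√c̄ = 2.9000 + 3 × √2.9000 = 2.9000 + 3 × 1.7029 = 8.0088

8.009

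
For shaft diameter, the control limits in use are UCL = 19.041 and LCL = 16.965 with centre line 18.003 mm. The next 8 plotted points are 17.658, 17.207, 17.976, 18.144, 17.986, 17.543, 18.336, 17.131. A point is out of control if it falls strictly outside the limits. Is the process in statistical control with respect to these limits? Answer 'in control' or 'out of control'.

All 8 points lie within [16.965, 19.041].

in control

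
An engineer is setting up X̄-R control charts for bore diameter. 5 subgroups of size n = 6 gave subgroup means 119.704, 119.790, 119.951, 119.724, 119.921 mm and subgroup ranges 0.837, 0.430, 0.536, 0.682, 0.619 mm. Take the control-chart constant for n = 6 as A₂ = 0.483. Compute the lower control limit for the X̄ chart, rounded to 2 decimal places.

119.52

X̄̄ = (119.704 + 119.790 + 119.951 + 119.724 + 119.921) / 5 = 599.0900 / 5 = 119.8180
R̄ = (0.837 + 0.430 + 0.536 + 0.682 + 0.619) / 5 = 3.1040 / 5 = 0.6208
LCL = X̄̄ − A₂·R̄ = 119.8180 − 0.483 × 0.6208 = 119.5182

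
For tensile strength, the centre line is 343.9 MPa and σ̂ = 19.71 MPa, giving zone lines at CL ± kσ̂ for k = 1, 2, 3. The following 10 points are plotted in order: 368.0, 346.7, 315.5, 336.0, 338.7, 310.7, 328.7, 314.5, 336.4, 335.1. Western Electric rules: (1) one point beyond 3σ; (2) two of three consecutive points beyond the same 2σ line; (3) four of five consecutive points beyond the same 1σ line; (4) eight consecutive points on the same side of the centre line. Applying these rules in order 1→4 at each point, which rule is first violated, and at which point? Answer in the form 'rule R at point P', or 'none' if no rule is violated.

rule 4 at point 10

Zone of each point (C = within 1σ̂, B = 1σ̂–2σ̂, A = 2σ̂–3σ̂, * = beyond 3σ̂; sign = side of CL): 1:+B, 2:+C, 3:-B, 4:-C, 5:-C, 6:-B, 7:-C, 8:-B, 9:-C, 10:-C
Rule 4 (eight consecutive points on the same side of the centre line) is satisfied at point 10.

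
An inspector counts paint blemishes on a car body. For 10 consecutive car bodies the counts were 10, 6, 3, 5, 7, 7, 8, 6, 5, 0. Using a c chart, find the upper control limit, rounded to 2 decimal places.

12.86

c̄ = (10 + 6 + 3 + 5 + 7 + 7 + 8 + 6 + 5 + 0) / 10 = 57 / 10 = 5.7000
UCL = c̄ + 3√c̄ = 5.7000 + 3 × √5.7000 = 5.7000 + 3 × 2.3875 = 12.8624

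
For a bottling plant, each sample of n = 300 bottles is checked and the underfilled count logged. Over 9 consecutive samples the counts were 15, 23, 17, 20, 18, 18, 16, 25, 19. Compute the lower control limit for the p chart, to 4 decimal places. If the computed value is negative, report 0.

p̄ = Σdᵢ / (k·n) = 171 / (9 × 300) = 0.06333
LCL = p̄ − 3·√(p̄(1−p̄)/n) = 0.06333 − 3 × 0.01406 = 0.02115

0.0211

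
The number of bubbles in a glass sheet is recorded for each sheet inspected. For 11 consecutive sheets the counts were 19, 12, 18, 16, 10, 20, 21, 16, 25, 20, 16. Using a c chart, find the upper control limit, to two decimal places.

30.11

c̄ = (19 + 12 + 18 + 16 + 10 + 20 + 21 + 16 + 25 + 20 + 16) / 11 = 193 / 11 = 17.5455
UCL = c̄ + 3√c̄ = 17.5455 + 3 × √17.5455 = 17.5455 + 3 × 4.1887 = 30.1116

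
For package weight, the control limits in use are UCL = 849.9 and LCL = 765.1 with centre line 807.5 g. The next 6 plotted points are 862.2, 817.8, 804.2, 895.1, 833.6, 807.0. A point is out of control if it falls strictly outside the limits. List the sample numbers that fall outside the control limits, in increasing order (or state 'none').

1, 4

Compare each point to [765.1, 849.9]: sample 1 = 862.2 > UCL; sample 4 = 895.1 > UCL.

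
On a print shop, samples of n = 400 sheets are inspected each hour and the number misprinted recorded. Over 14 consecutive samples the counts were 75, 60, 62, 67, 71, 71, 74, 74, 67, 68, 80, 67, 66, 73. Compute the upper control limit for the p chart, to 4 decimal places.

p̄ = Σdᵢ / (k·n) = 975 / (14 × 400) = 0.17411
UCL = p̄ + 3·√(p̄(1−p̄)/n) = 0.17411 + 3 × √(0.17411×0.82589/400) = 0.17411 + 3 × 0.01896 = 0.23099

0.2310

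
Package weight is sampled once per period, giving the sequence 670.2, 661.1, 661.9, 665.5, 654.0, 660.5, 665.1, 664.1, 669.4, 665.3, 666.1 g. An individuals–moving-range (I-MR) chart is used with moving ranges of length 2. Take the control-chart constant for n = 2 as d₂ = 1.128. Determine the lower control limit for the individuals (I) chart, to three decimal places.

651.347

X̄ = (670.2 + 661.1 + 661.9 + 665.5 + 654.0 + 660.5 + 665.1 + 664.1 + 669.4 + 665.3 + 666.1) / 11 = 663.9273
Moving ranges: 9.1, 0.8, 3.6, 11.5, 6.5, 4.6, 1.0, 5.3, 4.1, 0.8; M̄R̄ = 47.3000 / 10 = 4.7300
LCL = X̄ − 3·M̄R̄/d₂ = 663.9273 − 3 × 4.7300 / 1.128 = 651.3475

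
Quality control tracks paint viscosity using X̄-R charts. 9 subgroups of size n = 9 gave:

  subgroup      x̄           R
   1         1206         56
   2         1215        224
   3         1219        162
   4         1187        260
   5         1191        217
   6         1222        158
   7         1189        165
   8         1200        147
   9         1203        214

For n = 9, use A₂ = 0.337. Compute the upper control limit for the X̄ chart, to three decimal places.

1263.579

X̄̄ = (1206 + 1215 + 1219 + 1187 + 1191 + 1222 + 1189 + 1200 + 1203) / 9 = 10832.0000 / 9 = 1203.5556
R̄ = (56 + 224 + 162 + 260 + 217 + 158 + 165 + 147 + 214) / 9 = 1603.0000 / 9 = 178.1111
UCL = X̄̄ + A₂·R̄ = 1203.5556 + 0.337 × 178.1111 = 1263.5790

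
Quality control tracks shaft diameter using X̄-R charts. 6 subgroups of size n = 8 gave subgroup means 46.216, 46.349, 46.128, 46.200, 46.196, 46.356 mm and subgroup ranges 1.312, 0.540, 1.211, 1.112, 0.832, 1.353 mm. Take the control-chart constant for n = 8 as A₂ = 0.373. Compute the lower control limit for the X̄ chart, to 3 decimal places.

45.845

X̄̄ = (46.216 + 46.349 + 46.128 + 46.200 + 46.196 + 46.356) / 6 = 277.4450 / 6 = 46.2408
R̄ = (1.312 + 0.540 + 1.211 + 1.112 + 0.832 + 1.353) / 6 = 6.3600 / 6 = 1.0600
LCL = X̄̄ − A₂·R̄ = 46.2408 − 0.373 × 1.0600 = 45.8455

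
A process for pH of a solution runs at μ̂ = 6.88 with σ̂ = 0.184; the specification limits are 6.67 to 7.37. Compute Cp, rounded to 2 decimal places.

Cp = (USL − LSL) / (6σ̂) = (7.37 − 6.67) / (6 × 0.184) = 0.7000 / 1.1040 = 0.6341

0.63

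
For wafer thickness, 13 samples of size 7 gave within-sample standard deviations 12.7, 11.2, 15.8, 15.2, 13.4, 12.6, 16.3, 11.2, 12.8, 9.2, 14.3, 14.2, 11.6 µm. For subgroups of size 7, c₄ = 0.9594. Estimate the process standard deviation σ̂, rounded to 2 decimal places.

s̄ = (12.7 + 11.2 + 15.8 + 15.2 + 13.4 + 12.6 + 16.3 + 11.2 + 12.8 + 9.2 + 14.3 + 14.2 + 11.6) / 13 = 13.1154
σ̂ = s̄ / c₄ = 13.1154 / 0.9594 = 13.6704

13.67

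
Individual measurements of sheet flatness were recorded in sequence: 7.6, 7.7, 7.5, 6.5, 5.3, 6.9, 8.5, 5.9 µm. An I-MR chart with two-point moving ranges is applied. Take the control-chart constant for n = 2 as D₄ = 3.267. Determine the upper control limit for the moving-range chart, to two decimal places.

3.87

Moving ranges: 0.1, 0.2, 1.0, 1.2, 1.6, 1.6, 2.6; M̄R̄ = 8.3000 / 7 = 1.1857
UCL_MR = D₄·M̄R̄ = 3.267 × 1.1857 = 3.8737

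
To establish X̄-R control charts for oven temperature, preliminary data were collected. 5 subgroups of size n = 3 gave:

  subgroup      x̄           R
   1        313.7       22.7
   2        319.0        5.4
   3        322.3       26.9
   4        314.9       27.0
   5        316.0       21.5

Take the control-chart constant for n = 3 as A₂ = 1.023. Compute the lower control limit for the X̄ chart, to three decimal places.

X̄̄ = (313.7 + 319.0 + 322.3 + 314.9 + 316.0) / 5 = 1585.9000 / 5 = 317.1800
R̄ = (22.7 + 5.4 + 26.9 + 27.0 + 21.5) / 5 = 103.5000 / 5 = 20.7000
LCL = X̄̄ − A₂·R̄ = 317.1800 − 1.023 × 20.7000 = 296.0039

296.004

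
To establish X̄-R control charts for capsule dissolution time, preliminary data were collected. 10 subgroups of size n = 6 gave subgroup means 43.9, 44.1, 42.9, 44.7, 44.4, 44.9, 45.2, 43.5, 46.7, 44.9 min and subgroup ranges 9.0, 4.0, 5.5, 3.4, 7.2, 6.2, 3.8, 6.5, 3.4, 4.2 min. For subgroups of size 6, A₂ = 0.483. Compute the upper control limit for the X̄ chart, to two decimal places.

X̄̄ = (43.9 + 44.1 + 42.9 + 44.7 + 44.4 + 44.9 + 45.2 + 43.5 + 46.7 + 44.9) / 10 = 445.2000 / 10 = 44.5200
R̄ = (9.0 + 4.0 + 5.5 + 3.4 + 7.2 + 6.2 + 3.8 + 6.5 + 3.4 + 4.2) / 10 = 53.2000 / 10 = 5.3200
UCL = X̄̄ + A₂·R̄ = 44.5200 + 0.483 × 5.3200 = 47.0896

47.09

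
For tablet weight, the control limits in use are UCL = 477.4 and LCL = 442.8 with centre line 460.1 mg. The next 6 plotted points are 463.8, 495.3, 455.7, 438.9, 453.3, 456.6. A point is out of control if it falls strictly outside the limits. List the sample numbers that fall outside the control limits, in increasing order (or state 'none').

Compare each point to [442.8, 477.4]: sample 2 = 495.3 > UCL; sample 4 = 438.9 < LCL.

2, 4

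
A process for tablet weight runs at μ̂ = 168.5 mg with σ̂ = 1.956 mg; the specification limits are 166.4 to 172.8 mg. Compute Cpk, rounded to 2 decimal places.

0.36

Cpu = (USL − μ̂) / (3σ̂) = (172.8 − 168.5) / (3 × 1.956) = 0.7328; Cpl = (μ̂ − LSL) / (3σ̂) = (168.5 − 166.4) / (3 × 1.956) = 0.3579; Cpk = min(Cpu, Cpl) = 0.3579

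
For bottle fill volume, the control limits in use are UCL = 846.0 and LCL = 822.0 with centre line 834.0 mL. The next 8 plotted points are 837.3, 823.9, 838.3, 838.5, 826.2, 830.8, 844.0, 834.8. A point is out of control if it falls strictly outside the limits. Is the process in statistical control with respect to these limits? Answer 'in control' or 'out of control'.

in control

All 8 points lie within [822.0, 846.0].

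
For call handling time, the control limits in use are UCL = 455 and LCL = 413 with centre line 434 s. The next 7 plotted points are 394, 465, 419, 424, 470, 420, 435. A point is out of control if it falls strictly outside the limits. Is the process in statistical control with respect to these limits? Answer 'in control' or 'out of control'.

Compare each point to [413, 455]: sample 1 = 394 < LCL; sample 2 = 465 > UCL; sample 5 = 470 > UCL.

out of control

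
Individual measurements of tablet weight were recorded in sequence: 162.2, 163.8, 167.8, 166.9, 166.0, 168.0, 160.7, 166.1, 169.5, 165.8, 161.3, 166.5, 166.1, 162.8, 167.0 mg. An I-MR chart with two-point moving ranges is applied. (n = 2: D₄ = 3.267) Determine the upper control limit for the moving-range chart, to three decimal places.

10.921

Moving ranges: 1.6, 4.0, 0.9, 0.9, 2.0, 7.3, 5.4, 3.4, 3.7, 4.5, 5.2, 0.4, 3.3, 4.2; M̄R̄ = 46.8000 / 14 = 3.3429
UCL_MR = D₄·M̄R̄ = 3.267 × 3.3429 = 10.9211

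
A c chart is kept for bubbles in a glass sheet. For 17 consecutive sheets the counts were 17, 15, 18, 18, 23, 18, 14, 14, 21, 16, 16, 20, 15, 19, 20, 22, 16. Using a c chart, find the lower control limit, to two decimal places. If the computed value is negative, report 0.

c̄ = (17 + 15 + 18 + 18 + 23 + 18 + 14 + 14 + 21 + 16 + 16 + 20 + 15 + 19 + 20 + 22 + 16) / 17 = 302 / 17 = 17.7647
LCL = c̄ − 3√c̄ = 17.7647 − 3 × 4.2148 = 5.1202

5.12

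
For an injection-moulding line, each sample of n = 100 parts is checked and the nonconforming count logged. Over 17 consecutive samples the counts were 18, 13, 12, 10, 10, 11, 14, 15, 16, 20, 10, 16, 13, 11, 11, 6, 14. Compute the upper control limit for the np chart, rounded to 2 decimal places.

23.01

p̄ = Σdᵢ / (k·n) = 220 / (17 × 100) = 0.12941
UCL = np̄ + 3·√(np̄(1−p̄)) = 12.9412 + 3 × √(12.9412×0.87059) = 12.9412 + 3 × 3.3566 = 23.0108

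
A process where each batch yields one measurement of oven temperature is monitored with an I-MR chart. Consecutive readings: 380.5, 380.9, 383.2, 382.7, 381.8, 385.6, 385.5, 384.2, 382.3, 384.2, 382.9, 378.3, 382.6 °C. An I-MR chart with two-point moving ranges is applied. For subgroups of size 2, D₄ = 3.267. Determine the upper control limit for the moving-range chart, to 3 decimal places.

Moving ranges: 0.4, 2.3, 0.5, 0.9, 3.8, 0.1, 1.3, 1.9, 1.9, 1.3, 4.6, 4.3; M̄R̄ = 23.3000 / 12 = 1.9417
UCL_MR = D₄·M̄R̄ = 3.267 × 1.9417 = 6.3434

6.343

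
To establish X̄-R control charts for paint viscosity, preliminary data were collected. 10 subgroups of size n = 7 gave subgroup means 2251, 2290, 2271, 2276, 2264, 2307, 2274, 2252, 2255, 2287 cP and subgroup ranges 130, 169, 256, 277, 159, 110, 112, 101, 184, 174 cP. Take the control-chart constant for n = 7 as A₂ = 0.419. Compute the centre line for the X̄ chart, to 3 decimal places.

2272.700

X̄̄ = (2251 + 2290 + 2271 + 2276 + 2264 + 2307 + 2274 + 2252 + 2255 + 2287) / 10 = 22727.0000 / 10 = 2272.7000
CL = X̄̄ = 2272.7000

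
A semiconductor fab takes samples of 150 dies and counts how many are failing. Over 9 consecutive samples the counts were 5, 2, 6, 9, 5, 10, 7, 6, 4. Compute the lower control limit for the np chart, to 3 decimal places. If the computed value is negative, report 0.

p̄ = Σdᵢ / (k·n) = 54 / (9 × 150) = 0.04000
LCL = np̄ − 3·√(np̄(1−p̄)) = 6.0000 − 3 × 2.4000 = -1.2000 → 0 (negative, so LCL = 0)

0.000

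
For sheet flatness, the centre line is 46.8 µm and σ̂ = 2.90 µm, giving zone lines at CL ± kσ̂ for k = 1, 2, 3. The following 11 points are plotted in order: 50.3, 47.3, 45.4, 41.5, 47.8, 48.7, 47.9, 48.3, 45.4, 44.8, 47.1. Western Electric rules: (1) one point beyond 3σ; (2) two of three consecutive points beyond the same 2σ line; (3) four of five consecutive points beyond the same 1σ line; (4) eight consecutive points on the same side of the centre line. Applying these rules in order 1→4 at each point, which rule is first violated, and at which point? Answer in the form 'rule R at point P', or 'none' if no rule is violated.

none

Zone of each point (C = within 1σ̂, B = 1σ̂–2σ̂, A = 2σ̂–3σ̂, * = beyond 3σ̂; sign = side of CL): 1:+B, 2:+C, 3:-C, 4:-B, 5:+C, 6:+C, 7:+C, 8:+C, 9:-C, 10:-C, 11:+C
No rule fires across all 11 points.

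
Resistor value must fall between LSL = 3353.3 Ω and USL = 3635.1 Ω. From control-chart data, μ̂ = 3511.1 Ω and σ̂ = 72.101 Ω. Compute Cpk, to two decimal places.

0.57

Cpu = (USL − μ̂) / (3σ̂) = (3635.1 − 3511.1) / (3 × 72.101) = 0.5733; Cpl = (μ̂ − LSL) / (3σ̂) = (3511.1 − 3353.3) / (3 × 72.101) = 0.7295; Cpk = min(Cpu, Cpl) = 0.5733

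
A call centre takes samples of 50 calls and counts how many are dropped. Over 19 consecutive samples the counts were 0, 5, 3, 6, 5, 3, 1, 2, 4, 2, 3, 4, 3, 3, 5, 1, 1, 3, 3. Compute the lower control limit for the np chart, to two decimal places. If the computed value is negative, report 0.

p̄ = Σdᵢ / (k·n) = 57 / (19 × 50) = 0.06000
LCL = np̄ − 3·√(np̄(1−p̄)) = 3.0000 − 3 × 1.6793 = -2.0379 → 0 (negative, so LCL = 0)

0.00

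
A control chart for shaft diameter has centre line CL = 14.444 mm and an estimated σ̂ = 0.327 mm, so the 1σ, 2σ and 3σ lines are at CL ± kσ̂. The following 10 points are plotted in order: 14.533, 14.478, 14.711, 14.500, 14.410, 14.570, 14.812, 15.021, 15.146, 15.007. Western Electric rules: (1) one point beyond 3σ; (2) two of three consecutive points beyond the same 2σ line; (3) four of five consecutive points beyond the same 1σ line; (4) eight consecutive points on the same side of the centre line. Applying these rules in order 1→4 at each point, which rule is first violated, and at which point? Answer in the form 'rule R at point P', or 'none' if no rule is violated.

rule 3 at point 10

Zone of each point (C = within 1σ̂, B = 1σ̂–2σ̂, A = 2σ̂–3σ̂, * = beyond 3σ̂; sign = side of CL): 1:+C, 2:+C, 3:+C, 4:+C, 5:-C, 6:+C, 7:+B, 8:+B, 9:+A, 10:+B
Rule 3 (four of five consecutive points beyond the same 1σ limit) is satisfied at point 10.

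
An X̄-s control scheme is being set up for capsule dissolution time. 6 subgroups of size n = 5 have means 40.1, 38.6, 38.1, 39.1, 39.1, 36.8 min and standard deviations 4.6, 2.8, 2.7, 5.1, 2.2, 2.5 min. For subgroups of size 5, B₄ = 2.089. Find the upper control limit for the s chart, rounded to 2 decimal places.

s̄ = (4.6 + 2.8 + 2.7 + 5.1 + 2.2 + 2.5) / 6 = 3.3167
UCL_s = B₄·s̄ = 2.089 × 3.3167 = 6.9285

6.93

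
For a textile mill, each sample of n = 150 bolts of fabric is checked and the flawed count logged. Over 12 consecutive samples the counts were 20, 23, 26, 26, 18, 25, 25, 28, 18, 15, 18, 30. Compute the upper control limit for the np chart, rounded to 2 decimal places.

35.83

p̄ = Σdᵢ / (k·n) = 272 / (12 × 150) = 0.15111
UCL = np̄ + 3·√(np̄(1−p̄)) = 22.6667 + 3 × √(22.6667×0.84889) = 22.6667 + 3 × 4.3865 = 35.8262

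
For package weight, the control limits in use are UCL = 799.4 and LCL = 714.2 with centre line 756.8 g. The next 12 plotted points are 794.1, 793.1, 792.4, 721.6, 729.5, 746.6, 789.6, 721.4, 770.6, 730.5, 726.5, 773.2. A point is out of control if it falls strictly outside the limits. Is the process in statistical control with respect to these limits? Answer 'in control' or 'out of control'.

All 12 points lie within [714.2, 799.4].

in control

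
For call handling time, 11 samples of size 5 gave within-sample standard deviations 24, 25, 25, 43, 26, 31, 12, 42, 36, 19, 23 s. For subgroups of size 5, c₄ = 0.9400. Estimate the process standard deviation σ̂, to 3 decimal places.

29.594

s̄ = (24 + 25 + 25 + 43 + 26 + 31 + 12 + 42 + 36 + 19 + 23) / 11 = 27.8182
σ̂ = s̄ / c₄ = 27.8182 / 0.9400 = 29.5938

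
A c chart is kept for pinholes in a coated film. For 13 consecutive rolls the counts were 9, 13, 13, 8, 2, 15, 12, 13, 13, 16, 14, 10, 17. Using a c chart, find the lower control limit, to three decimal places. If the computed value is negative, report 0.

c̄ = (9 + 13 + 13 + 8 + 2 + 15 + 12 + 13 + 13 + 16 + 14 + 10 + 17) / 13 = 155 / 13 = 11.9231
LCL = c̄ − 3√c̄ = 11.9231 − 3 × 3.4530 = 1.5641

1.564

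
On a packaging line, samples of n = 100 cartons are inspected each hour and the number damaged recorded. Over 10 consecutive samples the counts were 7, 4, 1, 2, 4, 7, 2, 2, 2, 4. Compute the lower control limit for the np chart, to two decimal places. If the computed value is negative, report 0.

p̄ = Σdᵢ / (k·n) = 35 / (10 × 100) = 0.03500
LCL = np̄ − 3·√(np̄(1−p̄)) = 3.5000 − 3 × 1.8378 = -2.0134 → 0 (negative, so LCL = 0)

0.00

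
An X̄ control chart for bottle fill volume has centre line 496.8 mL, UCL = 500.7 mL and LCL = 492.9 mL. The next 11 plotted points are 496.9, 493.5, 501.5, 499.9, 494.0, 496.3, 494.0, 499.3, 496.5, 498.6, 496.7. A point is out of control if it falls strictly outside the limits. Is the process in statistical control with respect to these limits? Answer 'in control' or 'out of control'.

Compare each point to [492.9, 500.7]: sample 3 = 501.5 > UCL.

out of control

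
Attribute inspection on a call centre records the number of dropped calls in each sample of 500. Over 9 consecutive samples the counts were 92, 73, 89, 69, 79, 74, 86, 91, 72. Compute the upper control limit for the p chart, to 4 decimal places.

p̄ = Σdᵢ / (k·n) = 725 / (9 × 500) = 0.16111
UCL = p̄ + 3·√(p̄(1−p̄)/n) = 0.16111 + 3 × √(0.16111×0.83889/500) = 0.16111 + 3 × 0.01644 = 0.21043

0.2104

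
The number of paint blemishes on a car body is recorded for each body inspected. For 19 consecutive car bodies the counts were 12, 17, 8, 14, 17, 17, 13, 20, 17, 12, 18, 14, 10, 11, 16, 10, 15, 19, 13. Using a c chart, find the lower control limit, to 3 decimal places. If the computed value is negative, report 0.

2.997

c̄ = (12 + 17 + 8 + 14 + 17 + 17 + 13 + 20 + 17 + 12 + 18 + 14 + 10 + 11 + 16 + 10 + 15 + 19 + 13) / 19 = 273 / 19 = 14.3684
LCL = c̄ − 3√c̄ = 14.3684 − 3 × 3.7906 = 2.9967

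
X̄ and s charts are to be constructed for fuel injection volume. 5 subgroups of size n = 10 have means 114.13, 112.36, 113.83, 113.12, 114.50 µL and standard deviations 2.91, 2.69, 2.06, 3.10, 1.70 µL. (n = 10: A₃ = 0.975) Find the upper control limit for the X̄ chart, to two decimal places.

X̄̄ = (114.13 + 112.36 + 113.83 + 113.12 + 114.50) / 5 = 113.5880
s̄ = (2.91 + 2.69 + 2.06 + 3.10 + 1.70) / 5 = 2.4920
UCL = X̄̄ + A₃·s̄ = 113.5880 + 0.975 × 2.4920 = 116.0177

116.02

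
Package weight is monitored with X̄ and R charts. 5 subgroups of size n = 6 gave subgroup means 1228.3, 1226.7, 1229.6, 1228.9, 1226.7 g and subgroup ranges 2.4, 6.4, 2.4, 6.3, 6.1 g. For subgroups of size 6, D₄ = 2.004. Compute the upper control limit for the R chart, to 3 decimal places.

R̄ = (2.4 + 6.4 + 2.4 + 6.3 + 6.1) / 5 = 23.6000 / 5 = 4.7200
UCL_R = D₄·R̄ = 2.004 × 4.7200 = 9.4589

9.459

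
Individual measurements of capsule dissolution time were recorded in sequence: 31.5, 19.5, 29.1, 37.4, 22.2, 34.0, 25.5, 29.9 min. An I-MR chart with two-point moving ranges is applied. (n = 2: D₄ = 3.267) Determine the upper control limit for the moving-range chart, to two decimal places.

Moving ranges: 12.0, 9.6, 8.3, 15.2, 11.8, 8.5, 4.4; M̄R̄ = 69.8000 / 7 = 9.9714
UCL_MR = D₄·M̄R̄ = 3.267 × 9.9714 = 32.5767

32.58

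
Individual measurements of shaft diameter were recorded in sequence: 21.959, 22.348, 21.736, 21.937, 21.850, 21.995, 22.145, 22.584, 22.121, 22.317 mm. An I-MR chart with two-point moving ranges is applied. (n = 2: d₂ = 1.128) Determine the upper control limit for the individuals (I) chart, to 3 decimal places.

22.892

X̄ = (21.959 + 22.348 + 21.736 + 21.937 + 21.850 + 21.995 + 22.145 + 22.584 + 22.121 + 22.317) / 10 = 22.0992
Moving ranges: 0.389, 0.612, 0.201, 0.087, 0.145, 0.150, 0.439, 0.463, 0.196; M̄R̄ = 2.6820 / 9 = 0.2980
UCL = X̄ + 3·M̄R̄/d₂ = 22.0992 + 3 × 0.2980 / 1.128 = 22.8918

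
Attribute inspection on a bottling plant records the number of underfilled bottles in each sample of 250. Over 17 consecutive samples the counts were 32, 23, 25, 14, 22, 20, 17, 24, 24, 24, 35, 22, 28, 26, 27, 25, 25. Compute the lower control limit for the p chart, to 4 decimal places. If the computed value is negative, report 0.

p̄ = Σdᵢ / (k·n) = 413 / (17 × 250) = 0.09718
LCL = p̄ − 3·√(p̄(1−p̄)/n) = 0.09718 − 3 × 0.01873 = 0.04098

0.0410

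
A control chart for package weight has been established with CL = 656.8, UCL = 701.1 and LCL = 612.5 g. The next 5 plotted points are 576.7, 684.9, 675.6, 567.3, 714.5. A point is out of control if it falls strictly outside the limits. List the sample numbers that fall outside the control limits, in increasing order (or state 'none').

Compare each point to [612.5, 701.1]: sample 1 = 576.7 < LCL; sample 4 = 567.3 < LCL; sample 5 = 714.5 > UCL.

1, 4, 5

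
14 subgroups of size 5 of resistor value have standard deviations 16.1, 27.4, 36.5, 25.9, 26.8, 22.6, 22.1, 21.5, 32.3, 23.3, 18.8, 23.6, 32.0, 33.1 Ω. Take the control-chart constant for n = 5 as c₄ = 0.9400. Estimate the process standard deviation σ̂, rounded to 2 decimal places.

27.51

s̄ = (16.1 + 27.4 + 36.5 + 25.9 + 26.8 + 22.6 + 22.1 + 21.5 + 32.3 + 23.3 + 18.8 + 23.6 + 32.0 + 33.1) / 14 = 25.8571
σ̂ = s̄ / c₄ = 25.8571 / 0.9400 = 27.5076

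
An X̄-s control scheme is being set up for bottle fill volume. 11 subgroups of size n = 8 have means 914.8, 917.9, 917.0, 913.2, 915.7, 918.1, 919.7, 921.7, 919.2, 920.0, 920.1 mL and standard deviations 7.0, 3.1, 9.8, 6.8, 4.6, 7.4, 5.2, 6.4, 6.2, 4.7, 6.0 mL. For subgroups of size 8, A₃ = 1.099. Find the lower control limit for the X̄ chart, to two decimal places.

X̄̄ = (914.8 + 917.9 + 917.0 + 913.2 + 915.7 + 918.1 + 919.7 + 921.7 + 919.2 + 920.0 + 920.1) / 11 = 917.9455
s̄ = (7.0 + 3.1 + 9.8 + 6.8 + 4.6 + 7.4 + 5.2 + 6.4 + 6.2 + 4.7 + 6.0) / 11 = 6.1091
LCL = X̄̄ − A₃·s̄ = 917.9455 − 1.099 × 6.1091 = 911.2316

911.23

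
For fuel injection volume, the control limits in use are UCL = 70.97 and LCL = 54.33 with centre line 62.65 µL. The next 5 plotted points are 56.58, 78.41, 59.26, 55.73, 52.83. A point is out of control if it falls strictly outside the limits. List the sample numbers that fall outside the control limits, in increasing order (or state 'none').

Compare each point to [54.33, 70.97]: sample 2 = 78.41 > UCL; sample 5 = 52.83 < LCL.

2, 5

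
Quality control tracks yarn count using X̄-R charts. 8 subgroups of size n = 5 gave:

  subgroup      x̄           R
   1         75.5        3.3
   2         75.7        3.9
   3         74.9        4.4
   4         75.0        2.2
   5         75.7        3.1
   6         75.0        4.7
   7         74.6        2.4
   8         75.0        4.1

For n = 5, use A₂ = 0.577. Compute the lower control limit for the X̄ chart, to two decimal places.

73.15

X̄̄ = (75.5 + 75.7 + 74.9 + 75.0 + 75.7 + 75.0 + 74.6 + 75.0) / 8 = 601.4000 / 8 = 75.1750
R̄ = (3.3 + 3.9 + 4.4 + 2.2 + 3.1 + 4.7 + 2.4 + 4.1) / 8 = 28.1000 / 8 = 3.5125
LCL = X̄̄ − A₂·R̄ = 75.1750 − 0.577 × 3.5125 = 73.1483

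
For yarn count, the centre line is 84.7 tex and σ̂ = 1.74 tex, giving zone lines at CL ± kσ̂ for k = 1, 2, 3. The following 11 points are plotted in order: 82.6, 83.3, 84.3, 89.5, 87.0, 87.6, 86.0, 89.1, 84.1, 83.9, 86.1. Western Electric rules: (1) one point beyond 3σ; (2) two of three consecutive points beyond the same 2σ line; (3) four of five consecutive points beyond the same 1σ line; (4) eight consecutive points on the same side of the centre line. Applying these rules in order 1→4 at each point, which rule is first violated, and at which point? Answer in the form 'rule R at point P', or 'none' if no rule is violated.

Zone of each point (C = within 1σ̂, B = 1σ̂–2σ̂, A = 2σ̂–3σ̂, * = beyond 3σ̂; sign = side of CL): 1:-B, 2:-C, 3:-C, 4:+A, 5:+B, 6:+B, 7:+C, 8:+A, 9:-C, 10:-C, 11:+C
Rule 3 (four of five consecutive points beyond the same 1σ limit) is satisfied at point 8.

rule 3 at point 8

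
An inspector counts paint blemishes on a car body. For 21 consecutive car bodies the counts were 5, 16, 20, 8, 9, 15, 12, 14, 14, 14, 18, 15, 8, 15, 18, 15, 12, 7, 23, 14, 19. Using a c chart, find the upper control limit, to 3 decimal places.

25.025

c̄ = (5 + 16 + 20 + 8 + 9 + 15 + 12 + 14 + 14 + 14 + 18 + 15 + 8 + 15 + 18 + 15 + 12 + 7 + 23 + 14 + 19) / 21 = 291 / 21 = 13.8571
UCL = c̄ + 3√c̄ = 13.8571 + 3 × √13.8571 = 13.8571 + 3 × 3.7225 = 25.0247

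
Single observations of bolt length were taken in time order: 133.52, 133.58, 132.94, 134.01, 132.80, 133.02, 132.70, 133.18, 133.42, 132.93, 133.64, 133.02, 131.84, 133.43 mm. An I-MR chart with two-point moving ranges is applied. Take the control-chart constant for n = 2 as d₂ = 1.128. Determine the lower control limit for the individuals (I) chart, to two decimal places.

131.34

X̄ = (133.52 + 133.58 + 132.94 + 134.01 + 132.80 + 133.02 + 132.70 + 133.18 + 133.42 + 132.93 + 133.64 + 133.02 + 131.84 + 133.43) / 14 = 133.1450
Moving ranges: 0.06, 0.64, 1.07, 1.21, 0.22, 0.32, 0.48, 0.24, 0.49, 0.71, 0.62, 1.18, 1.59; M̄R̄ = 8.8300 / 13 = 0.6792
LCL = X̄ − 3·M̄R̄/d₂ = 133.1450 − 3 × 0.6792 / 1.128 = 131.3385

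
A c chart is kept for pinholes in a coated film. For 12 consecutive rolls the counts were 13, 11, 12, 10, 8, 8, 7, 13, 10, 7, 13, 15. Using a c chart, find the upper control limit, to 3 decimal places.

c̄ = (13 + 11 + 12 + 10 + 8 + 8 + 7 + 13 + 10 + 7 + 13 + 15) / 12 = 127 / 12 = 10.5833
UCL = c̄ + 3√c̄ = 10.5833 + 3 × √10.5833 = 10.5833 + 3 × 3.2532 = 20.3429

20.343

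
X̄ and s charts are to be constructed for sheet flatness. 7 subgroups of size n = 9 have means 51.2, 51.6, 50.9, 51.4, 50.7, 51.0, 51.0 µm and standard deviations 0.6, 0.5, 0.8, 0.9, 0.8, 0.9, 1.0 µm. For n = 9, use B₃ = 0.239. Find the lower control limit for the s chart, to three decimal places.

0.188

s̄ = (0.6 + 0.5 + 0.8 + 0.9 + 0.8 + 0.9 + 1.0) / 7 = 0.7857
LCL_s = B₃·s̄ = 0.239 × 0.7857 = 0.1878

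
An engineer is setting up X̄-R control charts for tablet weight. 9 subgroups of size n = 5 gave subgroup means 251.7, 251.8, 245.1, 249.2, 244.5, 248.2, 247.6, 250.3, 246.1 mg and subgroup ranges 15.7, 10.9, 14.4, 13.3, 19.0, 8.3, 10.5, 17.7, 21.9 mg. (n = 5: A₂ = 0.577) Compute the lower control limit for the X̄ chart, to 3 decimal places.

X̄̄ = (251.7 + 251.8 + 245.1 + 249.2 + 244.5 + 248.2 + 247.6 + 250.3 + 246.1) / 9 = 2234.5000 / 9 = 248.2778
R̄ = (15.7 + 10.9 + 14.4 + 13.3 + 19.0 + 8.3 + 10.5 + 17.7 + 21.9) / 9 = 131.7000 / 9 = 14.6333
LCL = X̄̄ − A₂·R̄ = 248.2778 − 0.577 × 14.6333 = 239.8343

239.834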